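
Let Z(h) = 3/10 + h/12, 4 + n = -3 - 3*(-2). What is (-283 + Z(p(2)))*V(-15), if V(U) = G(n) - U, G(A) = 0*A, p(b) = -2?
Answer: -4243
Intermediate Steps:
n = -1 (n = -4 + (-3 - 3*(-2)) = -4 + (-3 + 6) = -4 + 3 = -1)
G(A) = 0
Z(h) = 3/10 + h/12 (Z(h) = 3*(⅒) + h*(1/12) = 3/10 + h/12)
V(U) = -U (V(U) = 0 - U = -U)
(-283 + Z(p(2)))*V(-15) = (-283 + (3/10 + (1/12)*(-2)))*(-1*(-15)) = (-283 + (3/10 - ⅙))*15 = (-283 + 2/15)*15 = -4243/15*15 = -4243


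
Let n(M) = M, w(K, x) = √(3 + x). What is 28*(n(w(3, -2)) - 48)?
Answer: -1316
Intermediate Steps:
28*(n(w(3, -2)) - 48) = 28*(√(3 - 2) - 48) = 28*(√1 - 48) = 28*(1 - 48) = 28*(-47) = -1316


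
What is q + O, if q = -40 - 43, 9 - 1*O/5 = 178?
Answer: -928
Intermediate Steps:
O = -845 (O = 45 - 5*178 = 45 - 890 = -845)
q = -83
q + O = -83 - 845 = -928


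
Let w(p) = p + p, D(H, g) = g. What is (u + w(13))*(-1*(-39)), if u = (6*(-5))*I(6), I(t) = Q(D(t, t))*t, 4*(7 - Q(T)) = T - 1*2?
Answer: -41106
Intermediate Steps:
Q(T) = 15/2 - T/4 (Q(T) = 7 - (T - 1*2)/4 = 7 - (T - 2)/4 = 7 - (-2 + T)/4 = 7 + (1/2 - T/4) = 15/2 - T/4)
I(t) = t*(15/2 - t/4) (I(t) = (15/2 - t/4)*t = t*(15/2 - t/4))
u = -1080 (u = (6*(-5))*((1/4)*6*(30 - 1*6)) = -15*6*(30 - 6)/2 = -15*6*24/2 = -30*36 = -1080)
w(p) = 2*p
(u + w(13))*(-1*(-39)) = (-1080 + 2*13)*(-1*(-39)) = (-1080 + 26)*39 = -1054*39 = -41106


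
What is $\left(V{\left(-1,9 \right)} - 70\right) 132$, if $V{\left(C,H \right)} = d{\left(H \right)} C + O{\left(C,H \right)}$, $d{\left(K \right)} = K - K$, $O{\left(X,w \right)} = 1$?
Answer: $-9108$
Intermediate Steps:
$d{\left(K \right)} = 0$
$V{\left(C,H \right)} = 1$ ($V{\left(C,H \right)} = 0 C + 1 = 0 + 1 = 1$)
$\left(V{\left(-1,9 \right)} - 70\right) 132 = \left(1 - 70\right) 132 = \left(-69\right) 132 = -9108$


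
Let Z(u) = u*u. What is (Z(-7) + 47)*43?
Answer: 4128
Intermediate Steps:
Z(u) = u**2
(Z(-7) + 47)*43 = ((-7)**2 + 47)*43 = (49 + 47)*43 = 96*43 = 4128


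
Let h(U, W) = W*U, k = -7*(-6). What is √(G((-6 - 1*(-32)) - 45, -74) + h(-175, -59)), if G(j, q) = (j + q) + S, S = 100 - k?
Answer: 7*√210 ≈ 101.44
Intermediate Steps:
k = 42
h(U, W) = U*W
S = 58 (S = 100 - 1*42 = 100 - 42 = 58)
G(j, q) = 58 + j + q (G(j, q) = (j + q) + 58 = 58 + j + q)
√(G((-6 - 1*(-32)) - 45, -74) + h(-175, -59)) = √((58 + ((-6 - 1*(-32)) - 45) - 74) - 175*(-59)) = √((58 + ((-6 + 32) - 45) - 74) + 10325) = √((58 + (26 - 45) - 74) + 10325) = √((58 - 19 - 74) + 10325) = √(-35 + 10325) = √10290 = 7*√210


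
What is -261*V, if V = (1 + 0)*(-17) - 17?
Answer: 8874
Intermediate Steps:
V = -34 (V = 1*(-17) - 17 = -17 - 17 = -34)
-261*V = -261*(-34) = 8874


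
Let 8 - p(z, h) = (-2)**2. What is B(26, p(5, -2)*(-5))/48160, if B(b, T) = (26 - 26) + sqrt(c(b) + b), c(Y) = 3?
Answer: sqrt(29)/48160 ≈ 0.00011182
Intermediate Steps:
p(z, h) = 4 (p(z, h) = 8 - 1*(-2)**2 = 8 - 1*4 = 8 - 4 = 4)
B(b, T) = sqrt(3 + b) (B(b, T) = (26 - 26) + sqrt(3 + b) = 0 + sqrt(3 + b) = sqrt(3 + b))
B(26, p(5, -2)*(-5))/48160 = sqrt(3 + 26)/48160 = sqrt(29)*(1/48160) = sqrt(29)/48160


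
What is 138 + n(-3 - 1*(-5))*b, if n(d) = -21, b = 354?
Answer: -7296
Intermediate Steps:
138 + n(-3 - 1*(-5))*b = 138 - 21*354 = 138 - 7434 = -7296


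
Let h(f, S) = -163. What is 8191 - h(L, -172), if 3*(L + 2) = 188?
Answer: 8354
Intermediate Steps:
L = 182/3 (L = -2 + (1/3)*188 = -2 + 188/3 = 182/3 ≈ 60.667)
8191 - h(L, -172) = 8191 - 1*(-163) = 8191 + 163 = 8354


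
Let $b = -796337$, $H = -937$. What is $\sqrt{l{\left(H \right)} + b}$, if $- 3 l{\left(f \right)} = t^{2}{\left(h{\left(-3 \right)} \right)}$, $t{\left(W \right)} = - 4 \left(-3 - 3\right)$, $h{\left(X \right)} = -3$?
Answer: $i \sqrt{796529} \approx 892.48 i$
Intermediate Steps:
$t{\left(W \right)} = 24$ ($t{\left(W \right)} = \left(-4\right) \left(-6\right) = 24$)
$l{\left(f \right)} = -192$ ($l{\left(f \right)} = - \frac{24^{2}}{3} = \left(- \frac{1}{3}\right) 576 = -192$)
$\sqrt{l{\left(H \right)} + b} = \sqrt{-192 - 796337} = \sqrt{-796529} = i \sqrt{796529}$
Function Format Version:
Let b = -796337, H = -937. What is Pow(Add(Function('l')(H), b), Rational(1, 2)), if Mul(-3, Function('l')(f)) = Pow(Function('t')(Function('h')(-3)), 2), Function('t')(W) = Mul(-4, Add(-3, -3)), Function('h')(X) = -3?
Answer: Mul(I, Pow(796529, Rational(1, 2))) ≈ Mul(892.48, I)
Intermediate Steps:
Function('t')(W) = 24 (Function('t')(W) = Mul(-4, -6) = 24)
Function('l')(f) = -192 (Function('l')(f) = Mul(Rational(-1, 3), Pow(24, 2)) = Mul(Rational(-1, 3), 576) = -192)
Pow(Add(Function('l')(H), b), Rational(1, 2)) = Pow(Add(-192, -796337), Rational(1, 2)) = Pow(-796529, Rational(1, 2)) = Mul(I, Pow(796529, Rational(1, 2)))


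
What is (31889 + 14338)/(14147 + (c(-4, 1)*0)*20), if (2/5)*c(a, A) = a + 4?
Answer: 46227/14147 ≈ 3.2676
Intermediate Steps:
c(a, A) = 10 + 5*a/2 (c(a, A) = 5*(a + 4)/2 = 5*(4 + a)/2 = 10 + 5*a/2)
(31889 + 14338)/(14147 + (c(-4, 1)*0)*20) = (31889 + 14338)/(14147 + ((10 + (5/2)*(-4))*0)*20) = 46227/(14147 + ((10 - 10)*0)*20) = 46227/(14147 + (0*0)*20) = 46227/(14147 + 0*20) = 46227/(14147 + 0) = 46227/14147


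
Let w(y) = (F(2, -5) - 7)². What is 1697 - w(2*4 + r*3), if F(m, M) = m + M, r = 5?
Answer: 1597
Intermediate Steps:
F(m, M) = M + m
w(y) = 100 (w(y) = ((-5 + 2) - 7)² = (-3 - 7)² = (-10)² = 100)
1697 - w(2*4 + r*3) = 1697 - 1*100 = 1697 - 100 = 1597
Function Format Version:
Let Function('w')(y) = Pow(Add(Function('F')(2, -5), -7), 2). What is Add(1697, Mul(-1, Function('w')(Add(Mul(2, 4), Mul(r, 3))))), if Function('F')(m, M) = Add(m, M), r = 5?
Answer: 1597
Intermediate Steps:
Function('F')(m, M) = Add(M, m)
Function('w')(y) = 100 (Function('w')(y) = Pow(Add(Add(-5, 2), -7), 2) = Pow(Add(-3, -7), 2) = Pow(-10, 2) = 100)
Add(1697, Mul(-1, Function('w')(Add(Mul(2, 4), Mul(r, 3))))) = Add(1697, Mul(-1, 100)) = Add(1697, -100) = 1597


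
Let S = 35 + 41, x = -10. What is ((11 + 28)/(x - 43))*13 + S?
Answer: 3521/53 ≈ 66.434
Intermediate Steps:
S = 76
((11 + 28)/(x - 43))*13 + S = ((11 + 28)/(-10 - 43))*13 + 76 = (39/(-53))*13 + 76 = (39*(-1/53))*13 + 76 = -39/53*13 + 76 = -507/53 + 76 = 3521/53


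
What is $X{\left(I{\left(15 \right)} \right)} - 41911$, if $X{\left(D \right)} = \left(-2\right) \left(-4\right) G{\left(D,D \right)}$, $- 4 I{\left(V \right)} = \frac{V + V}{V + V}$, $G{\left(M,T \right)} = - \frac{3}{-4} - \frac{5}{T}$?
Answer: $-41745$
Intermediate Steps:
$G{\left(M,T \right)} = \frac{3}{4} - \frac{5}{T}$ ($G{\left(M,T \right)} = \left(-3\right) \left(- \frac{1}{4}\right) - \frac{5}{T} = \frac{3}{4} - \frac{5}{T}$)
$I{\left(V \right)} = - \frac{1}{4}$ ($I{\left(V \right)} = - \frac{\left(V + V\right) \frac{1}{V + V}}{4} = - \frac{2 V \frac{1}{2 V}}{4} = \left(- \frac{1}{4}\right) 1 = - \frac{1}{4}$)
$X{\left(D \right)} = 6 - \frac{40}{D}$ ($X{\left(D \right)} = \left(-2\right) \left(-4\right) \left(\frac{3}{4} - \frac{5}{D}\right) = 8 \left(\frac{3}{4} - \frac{5}{D}\right) = 6 - \frac{40}{D}$)
$X{\left(I{\left(15 \right)} \right)} - 41911 = \left(6 - \frac{40}{- \frac{1}{4}}\right) - 41911 = \left(6 - -160\right) - 41911 = \left(6 + 160\right) - 41911 = 166 - 41911 = -41745$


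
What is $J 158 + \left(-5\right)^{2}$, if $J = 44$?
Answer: $6977$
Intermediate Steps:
$J 158 + \left(-5\right)^{2} = 44 \cdot 158 + \left(-5\right)^{2} = 6952 + 25 = 6977$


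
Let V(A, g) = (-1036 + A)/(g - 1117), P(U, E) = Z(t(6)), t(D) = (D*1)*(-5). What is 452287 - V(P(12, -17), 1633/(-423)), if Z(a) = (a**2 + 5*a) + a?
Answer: 53609996980/118531 ≈ 4.5229e+5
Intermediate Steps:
t(D) = -5*D (t(D) = D*(-5) = -5*D)
Z(a) = a**2 + 6*a
P(U, E) = 720 (P(U, E) = (-5*6)*(6 - 5*6) = -30*(6 - 30) = -30*(-24) = 720)
V(A, g) = (-1036 + A)/(-1117 + g)
452287 - V(P(12, -17), 1633/(-423)) = 452287 - (-1036 + 720)/(-1117 + 1633/(-423)) = 452287 - (-316)/(-1117 + 1633*(-1/423)) = 452287 - (-316)/(-1117 - 1633/423) = 452287 - (-316)/(-474124/423) = 452287 - (-423)*(-316)/474124 = 452287 - 1*33417/118531 = 452287 - 33417/118531 = 53609996980/118531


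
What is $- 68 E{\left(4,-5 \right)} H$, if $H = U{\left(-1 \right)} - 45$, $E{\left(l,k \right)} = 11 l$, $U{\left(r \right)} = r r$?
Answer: $131648$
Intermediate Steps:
$U{\left(r \right)} = r^{2}$
$H = -44$ ($H = \left(-1\right)^{2} - 45 = 1 - 45 = -44$)
$- 68 E{\left(4,-5 \right)} H = - 68 \cdot 11 \cdot 4 \left(-44\right) = \left(-68\right) 44 \left(-44\right) = \left(-2992\right) \left(-44\right) = 131648$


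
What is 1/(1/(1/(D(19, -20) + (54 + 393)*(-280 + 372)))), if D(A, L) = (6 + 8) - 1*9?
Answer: 1/41129 ≈ 2.4314e-5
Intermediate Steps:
D(A, L) = 5 (D(A, L) = 14 - 9 = 5)
1/(1/(1/(D(19, -20) + (54 + 393)*(-280 + 372)))) = 1/(1/(1/(5 + (54 + 393)*(-280 + 372)))) = 1/(1/(1/(5 + 447*92))) = 1/(1/(1/(5 + 41124))) = 1/(1/(1/41129)) = 1/41129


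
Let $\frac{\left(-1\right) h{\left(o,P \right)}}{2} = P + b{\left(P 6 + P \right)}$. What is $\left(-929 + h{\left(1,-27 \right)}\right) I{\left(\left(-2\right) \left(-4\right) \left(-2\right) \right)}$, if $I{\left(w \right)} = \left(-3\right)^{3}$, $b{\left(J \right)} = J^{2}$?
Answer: $1952559$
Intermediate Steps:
$h{\left(o,P \right)} = - 98 P^{2} - 2 P$ ($h{\left(o,P \right)} = - 2 \left(P + \left(P 6 + P\right)^{2}\right) = - 2 \left(P + \left(6 P + P\right)^{2}\right) = - 2 \left(P + \left(7 P\right)^{2}\right) = - 2 \left(P + 49 P^{2}\right) = - 98 P^{2} - 2 P$)
$I{\left(w \right)} = -27$
$\left(-929 + h{\left(1,-27 \right)}\right) I{\left(\left(-2\right) \left(-4\right) \left(-2\right) \right)} = \left(-929 + 2 \left(-27\right) \left(-1 - -1323\right)\right) \left(-27\right) = \left(-929 + 2 \left(-27\right) \left(-1 + 1323\right)\right) \left(-27\right) = \left(-929 + 2 \left(-27\right) 1322\right) \left(-27\right) = \left(-929 - 71388\right) \left(-27\right) = \left(-72317\right) \left(-27\right) = 1952559$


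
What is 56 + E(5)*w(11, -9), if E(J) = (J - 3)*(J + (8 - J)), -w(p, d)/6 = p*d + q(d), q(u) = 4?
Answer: 9176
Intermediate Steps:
w(p, d) = -24 - 6*d*p (w(p, d) = -6*(p*d + 4) = -6*(d*p + 4) = -6*(4 + d*p) = -24 - 6*d*p)
E(J) = -24 + 8*J (E(J) = (-3 + J)*8 = -24 + 8*J)
56 + E(5)*w(11, -9) = 56 + (-24 + 8*5)*(-24 - 6*(-9)*11) = 56 + (-24 + 40)*(-24 + 594) = 56 + 16*570 = 56 + 9120 = 9176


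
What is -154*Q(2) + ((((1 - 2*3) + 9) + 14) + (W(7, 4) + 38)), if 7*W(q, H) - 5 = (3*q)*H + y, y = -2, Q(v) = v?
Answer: -1677/7 ≈ -239.57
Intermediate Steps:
W(q, H) = 3/7 + 3*H*q/7 (W(q, H) = 5/7 + ((3*q)*H - 2)/7 = 5/7 + (3*H*q - 2)/7 = 5/7 + (-2 + 3*H*q)/7 = 5/7 + (-2/7 + 3*H*q/7) = 3/7 + 3*H*q/7)
-154*Q(2) + ((((1 - 2*3) + 9) + 14) + (W(7, 4) + 38)) = -154*2 + ((((1 - 2*3) + 9) + 14) + ((3/7 + (3/7)*4*7) + 38)) = -308 + ((((1 - 6) + 9) + 14) + ((3/7 + 12) + 38)) = -308 + (((-5 + 9) + 14) + (87/7 + 38)) = -308 + ((4 + 14) + 353/7) = -308 + (18 + 353/7) = -308 + 479/7 = -1677/7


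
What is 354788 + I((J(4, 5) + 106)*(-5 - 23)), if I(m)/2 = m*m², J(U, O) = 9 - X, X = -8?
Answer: -81699149980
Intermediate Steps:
J(U, O) = 17 (J(U, O) = 9 - 1*(-8) = 9 + 8 = 17)
I(m) = 2*m³ (I(m) = 2*(m*m²) = 2*m³)
354788 + I((J(4, 5) + 106)*(-5 - 23)) = 354788 + 2*((17 + 106)*(-5 - 23))³ = 354788 + 2*(123*(-28))³ = 354788 + 2*(-3444)³ = 354788 + 2*(-40849752384) = 354788 - 81699504768 = -81699149980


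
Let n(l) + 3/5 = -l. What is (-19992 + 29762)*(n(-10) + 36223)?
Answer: 353990548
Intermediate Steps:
n(l) = -⅗ - l
(-19992 + 29762)*(n(-10) + 36223) = (-19992 + 29762)*((-⅗ - 1*(-10)) + 36223) = 9770*((-⅗ + 10) + 36223) = 9770*(47/5 + 36223) = 9770*(181162/5) = 353990548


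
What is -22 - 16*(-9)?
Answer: 122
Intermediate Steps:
-22 - 16*(-9) = -22 + 144 = 122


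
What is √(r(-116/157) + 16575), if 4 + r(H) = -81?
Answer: √16490 ≈ 128.41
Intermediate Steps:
r(H) = -85 (r(H) = -4 - 81 = -85)
√(r(-116/157) + 16575) = √(-85 + 16575) = √16490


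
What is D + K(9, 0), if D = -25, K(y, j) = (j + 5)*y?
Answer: 20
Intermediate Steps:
K(y, j) = y*(5 + j) (K(y, j) = (5 + j)*y = y*(5 + j))
D + K(9, 0) = -25 + 9*(5 + 0) = -25 + 9*5 = -25 + 45 = 20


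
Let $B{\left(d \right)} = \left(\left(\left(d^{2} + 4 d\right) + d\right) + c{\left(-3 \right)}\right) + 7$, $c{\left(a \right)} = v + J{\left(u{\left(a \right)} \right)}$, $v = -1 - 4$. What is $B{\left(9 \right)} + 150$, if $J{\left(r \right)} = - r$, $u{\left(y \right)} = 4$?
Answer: $274$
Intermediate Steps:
$v = -5$
$c{\left(a \right)} = -9$ ($c{\left(a \right)} = -5 - 4 = -9$)
$B{\left(d \right)} = -2 + d^{2} + 5 d$ ($B{\left(d \right)} = \left(\left(\left(d^{2} + 4 d\right) + d\right) - 9\right) + 7 = \left(\left(d^{2} + 5 d\right) - 9\right) + 7 = \left(-9 + d^{2} + 5 d\right) + 7 = -2 + d^{2} + 5 d$)
$B{\left(9 \right)} + 150 = \left(-2 + 9^{2} + 5 \cdot 9\right) + 150 = \left(-2 + 81 + 45\right) + 150 = 124 + 150 = 274$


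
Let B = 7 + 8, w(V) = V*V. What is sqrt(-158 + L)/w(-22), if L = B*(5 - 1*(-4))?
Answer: I*sqrt(23)/484 ≈ 0.0099087*I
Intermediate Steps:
w(V) = V**2
B = 15
L = 135 (L = 15*(5 - 1*(-4)) = 15*(5 + 4) = 15*9 = 135)
sqrt(-158 + L)/w(-22) = sqrt(-158 + 135)/((-22)**2) = sqrt(-23)/484 = (I*sqrt(23))*(1/484) = I*sqrt(23)/484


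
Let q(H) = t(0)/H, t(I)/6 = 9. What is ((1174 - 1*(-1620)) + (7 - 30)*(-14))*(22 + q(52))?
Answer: 933242/13 ≈ 71788.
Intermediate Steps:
t(I) = 54 (t(I) = 6*9 = 54)
q(H) = 54/H
((1174 - 1*(-1620)) + (7 - 30)*(-14))*(22 + q(52)) = ((1174 - 1*(-1620)) + (7 - 30)*(-14))*(22 + 54/52) = ((1174 + 1620) - 23*(-14))*(22 + 54*(1/52)) = (2794 + 322)*(22 + 27/26) = 3116*(599/26) = 933242/13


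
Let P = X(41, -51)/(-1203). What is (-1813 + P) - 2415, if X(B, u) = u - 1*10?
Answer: -5086223/1203 ≈ -4228.0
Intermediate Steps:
X(B, u) = -10 + u (X(B, u) = u - 10 = -10 + u)
P = 61/1203 (P = (-10 - 51)/(-1203) = -61*(-1/1203) = 61/1203 ≈ 0.050707)
(-1813 + P) - 2415 = (-1813 + 61/1203) - 2415 = -2180978/1203 - 2415 = -5086223/1203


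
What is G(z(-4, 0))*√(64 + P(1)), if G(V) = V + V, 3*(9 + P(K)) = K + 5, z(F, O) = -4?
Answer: -8*√57 ≈ -60.399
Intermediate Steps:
P(K) = -22/3 + K/3 (P(K) = -9 + (K + 5)/3 = -9 + (5 + K)/3 = -9 + (5/3 + K/3) = -22/3 + K/3)
G(V) = 2*V
G(z(-4, 0))*√(64 + P(1)) = (2*(-4))*√(64 + (-22/3 + (⅓)*1)) = -8*√(64 + (-22/3 + ⅓)) = -8*√(64 - 7) = -8*√57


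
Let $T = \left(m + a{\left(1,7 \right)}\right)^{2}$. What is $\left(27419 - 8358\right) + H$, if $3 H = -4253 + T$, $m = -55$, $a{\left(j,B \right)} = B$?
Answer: $\frac{55234}{3} \approx 18411.0$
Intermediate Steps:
$T = 2304$ ($T = \left(-55 + 7\right)^{2} = \left(-48\right)^{2} = 2304$)
$H = - \frac{1949}{3}$ ($H = \frac{-4253 + 2304}{3} = \frac{1}{3} \left(-1949\right) = - \frac{1949}{3} \approx -649.67$)
$\left(27419 - 8358\right) + H = \left(27419 - 8358\right) - \frac{1949}{3} = 19061 - \frac{1949}{3} = \frac{55234}{3}$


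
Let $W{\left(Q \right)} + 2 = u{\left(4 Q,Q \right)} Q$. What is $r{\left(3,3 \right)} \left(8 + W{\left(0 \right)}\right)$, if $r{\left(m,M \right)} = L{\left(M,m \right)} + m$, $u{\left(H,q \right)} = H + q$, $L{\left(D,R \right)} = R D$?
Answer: $72$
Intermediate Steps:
$L{\left(D,R \right)} = D R$
$r{\left(m,M \right)} = m + M m$ ($r{\left(m,M \right)} = M m + m = m + M m$)
$W{\left(Q \right)} = -2 + 5 Q^{2}$ ($W{\left(Q \right)} = -2 + \left(4 Q + Q\right) Q = -2 + 5 Q Q = -2 + 5 Q^{2}$)
$r{\left(3,3 \right)} \left(8 + W{\left(0 \right)}\right) = 3 \left(1 + 3\right) \left(8 - \left(2 - 5 \cdot 0^{2}\right)\right) = 3 \cdot 4 \left(8 + \left(-2 + 5 \cdot 0\right)\right) = 12 \left(8 + \left(-2 + 0\right)\right) = 12 \left(8 - 2\right) = 12 \cdot 6 = 72$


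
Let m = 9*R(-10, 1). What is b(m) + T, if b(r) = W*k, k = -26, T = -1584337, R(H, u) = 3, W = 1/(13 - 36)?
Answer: -36439725/23 ≈ -1.5843e+6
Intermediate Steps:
W = -1/23 (W = 1/(-23) = -1/23 ≈ -0.043478)
m = 27 (m = 9*3 = 27)
b(r) = 26/23 (b(r) = -1/23*(-26) = 26/23)
b(m) + T = 26/23 - 1584337 = -36439725/23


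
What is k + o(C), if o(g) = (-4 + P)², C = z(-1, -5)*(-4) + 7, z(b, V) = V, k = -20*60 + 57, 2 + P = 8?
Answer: -1139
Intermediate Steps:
P = 6 (P = -2 + 8 = 6)
k = -1143 (k = -1200 + 57 = -1143)
C = 27 (C = -5*(-4) + 7 = 20 + 7 = 27)
o(g) = 4 (o(g) = (-4 + 6)² = 2² = 4)
k + o(C) = -1143 + 4 = -1139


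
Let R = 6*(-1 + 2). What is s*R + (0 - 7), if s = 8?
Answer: 41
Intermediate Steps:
R = 6 (R = 6*1 = 6)
s*R + (0 - 7) = 8*6 + (0 - 7) = 48 - 7 = 41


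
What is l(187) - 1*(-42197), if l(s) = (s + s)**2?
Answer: 182073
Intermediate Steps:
l(s) = 4*s**2 (l(s) = (2*s)**2 = 4*s**2)
l(187) - 1*(-42197) = 4*187**2 - 1*(-42197) = 4*34969 + 42197 = 139876 + 42197 = 182073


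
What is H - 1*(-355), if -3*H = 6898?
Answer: -5833/3 ≈ -1944.3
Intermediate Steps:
H = -6898/3 (H = -1/3*6898 = -6898/3 ≈ -2299.3)
H - 1*(-355) = -6898/3 - 1*(-355) = -6898/3 + 355 = -5833/3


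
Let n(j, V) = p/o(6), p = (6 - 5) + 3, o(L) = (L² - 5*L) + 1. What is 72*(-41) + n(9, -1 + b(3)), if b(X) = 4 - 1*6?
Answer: -20660/7 ≈ -2951.4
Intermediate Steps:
o(L) = 1 + L² - 5*L
b(X) = -2 (b(X) = 4 - 6 = -2)
p = 4 (p = 1 + 3 = 4)
n(j, V) = 4/7 (n(j, V) = 4/(1 + 6² - 5*6) = 4/(1 + 36 - 30) = 4/7)
72*(-41) + n(9, -1 + b(3)) = 72*(-41) + 4/7 = -2952 + 4/7 = -20660/7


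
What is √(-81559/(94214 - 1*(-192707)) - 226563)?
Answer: I*√18651518836171522/286921 ≈ 475.99*I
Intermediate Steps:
√(-81559/(94214 - 1*(-192707)) - 226563) = √(-81559/(94214 + 192707) - 226563) = √(-81559/286921 - 226563) = √(-65005764082/286921) = I*√18651518836171522/286921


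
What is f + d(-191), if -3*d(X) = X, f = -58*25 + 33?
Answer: -4060/3 ≈ -1353.3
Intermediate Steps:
f = -1417 (f = -1450 + 33 = -1417)
d(X) = -X/3
f + d(-191) = -1417 - ⅓*(-191) = -1417 + 191/3 = -4060/3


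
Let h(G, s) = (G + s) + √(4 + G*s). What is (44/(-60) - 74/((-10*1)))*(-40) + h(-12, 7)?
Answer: -815/3 + 4*I*√5 ≈ -271.67 + 8.9443*I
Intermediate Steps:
h(G, s) = G + s + √(4 + G*s)
(44/(-60) - 74/((-10*1)))*(-40) + h(-12, 7) = (44/(-60) - 74/((-10*1)))*(-40) + (-12 + 7 + √(4 - 12*7)) = (44*(-1/60) - 74/(-10))*(-40) + (-12 + 7 + √(4 - 84)) = (-11/15 - 74*(-⅒))*(-40) + (-12 + 7 + √(-80)) = (-11/15 + 37/5)*(-40) + (-12 + 7 + 4*I*√5) = (20/3)*(-40) + (-5 + 4*I*√5) = -800/3 + (-5 + 4*I*√5) = -815/3 + 4*I*√5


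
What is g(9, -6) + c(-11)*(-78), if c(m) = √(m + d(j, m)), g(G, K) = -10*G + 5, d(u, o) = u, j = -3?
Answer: -85 - 78*I*√14 ≈ -85.0 - 291.85*I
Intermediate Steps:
g(G, K) = 5 - 10*G
c(m) = √(-3 + m) (c(m) = √(m - 3) = √(-3 + m))
g(9, -6) + c(-11)*(-78) = (5 - 10*9) + √(-3 - 11)*(-78) = (5 - 90) + √(-14)*(-78) = -85 + (I*√14)*(-78) = -85 - 78*I*√14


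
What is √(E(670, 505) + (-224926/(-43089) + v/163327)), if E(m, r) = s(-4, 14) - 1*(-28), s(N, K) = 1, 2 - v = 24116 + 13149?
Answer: √1683542278995006530346/7037597103 ≈ 5.8303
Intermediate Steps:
v = -37263 (v = 2 - (24116 + 13149) = 2 - 1*37265 = 2 - 37265 = -37263)
E(m, r) = 29 (E(m, r) = 1 - 1*(-28) = 1 + 28 = 29)
√(E(670, 505) + (-224926/(-43089) + v/163327)) = √(29 + (-224926/(-43089) - 37263/163327)) = √(29 + (-224926*(-1/43089) - 37263*1/163327)) = √(29 + (224926/43089 - 37263/163327)) = √(29 + 35130863395/7037597103) = √(239221179382/7037597103) = √1683542278995006530346/7037597103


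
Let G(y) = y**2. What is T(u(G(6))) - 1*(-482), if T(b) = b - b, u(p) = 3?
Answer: 482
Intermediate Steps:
T(b) = 0
T(u(G(6))) - 1*(-482) = 0 - 1*(-482) = 0 + 482 = 482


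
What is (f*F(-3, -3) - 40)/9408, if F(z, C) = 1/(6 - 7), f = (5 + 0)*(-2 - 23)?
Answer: 85/9408 ≈ 0.0090349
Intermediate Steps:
f = -125 (f = 5*(-25) = -125)
F(z, C) = -1 (F(z, C) = 1/(-1) = -1)
(f*F(-3, -3) - 40)/9408 = (-125*(-1) - 40)/9408 = (125 - 40)*(1/9408) = 85*(1/9408) = 85/9408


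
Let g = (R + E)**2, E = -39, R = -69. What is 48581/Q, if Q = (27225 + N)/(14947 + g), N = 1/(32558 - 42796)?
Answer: 13235573689858/278729549 ≈ 47485.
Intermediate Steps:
g = 11664 (g = (-69 - 39)**2 = (-108)**2 = 11664)
N = -1/10238 (N = 1/(-10238) = -1/10238 ≈ -9.7675e-5)
Q = 278729549/272443418 (Q = (27225 - 1/10238)/(14947 + 11664) = (278729549/10238)/26611 = (278729549/10238)*(1/26611) = 278729549/272443418 ≈ 1.0231)
48581/Q = 48581/(278729549/272443418) = 48581*(272443418/278729549) = 13235573689858/278729549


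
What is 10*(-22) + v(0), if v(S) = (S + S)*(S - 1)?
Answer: -220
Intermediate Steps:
v(S) = 2*S*(-1 + S) (v(S) = (2*S)*(-1 + S) = 2*S*(-1 + S))
10*(-22) + v(0) = 10*(-22) + 2*0*(-1 + 0) = -220 + 2*0*(-1) = -220 + 0 = -220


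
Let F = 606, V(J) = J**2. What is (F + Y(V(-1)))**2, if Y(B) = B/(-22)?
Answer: 177715561/484 ≈ 3.6718e+5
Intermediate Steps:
Y(B) = -B/22 (Y(B) = B*(-1/22) = -B/22)
(F + Y(V(-1)))**2 = (606 - 1/22*(-1)**2)**2 = (606 - 1/22*1)**2 = (606 - 1/22)**2 = (13331/22)**2 = 177715561/484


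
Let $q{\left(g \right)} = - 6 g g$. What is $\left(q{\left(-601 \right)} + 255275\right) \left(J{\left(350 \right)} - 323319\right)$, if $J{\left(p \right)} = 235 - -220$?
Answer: $617293690384$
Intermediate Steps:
$q{\left(g \right)} = - 6 g^{2}$
$J{\left(p \right)} = 455$ ($J{\left(p \right)} = 235 + 220 = 455$)
$\left(q{\left(-601 \right)} + 255275\right) \left(J{\left(350 \right)} - 323319\right) = \left(- 6 \left(-601\right)^{2} + 255275\right) \left(455 - 323319\right) = \left(\left(-6\right) 361201 + 255275\right) \left(-322864\right) = \left(-2167206 + 255275\right) \left(-322864\right) = \left(-1911931\right) \left(-322864\right) = 617293690384$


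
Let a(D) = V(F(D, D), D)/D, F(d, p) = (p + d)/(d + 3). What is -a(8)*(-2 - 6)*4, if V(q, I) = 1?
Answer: 4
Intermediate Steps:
F(d, p) = (d + p)/(3 + d)
a(D) = 1/D
-a(8)*(-2 - 6)*4 = -(-2 - 6)*4/8 = -(-8*4)/8 = -(-32)/8 = -1*(-4) = 4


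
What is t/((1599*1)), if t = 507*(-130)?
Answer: -1690/41 ≈ -41.219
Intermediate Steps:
t = -65910
t/((1599*1)) = -65910/(1599*1) = -65910/1599 = -65910*1/1599 = -1690/41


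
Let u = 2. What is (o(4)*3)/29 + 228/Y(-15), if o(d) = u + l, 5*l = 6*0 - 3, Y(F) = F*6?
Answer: -1039/435 ≈ -2.3885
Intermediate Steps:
Y(F) = 6*F
l = -⅗ (l = (6*0 - 3)/5 = (0 - 3)/5 = (⅕)*(-3) = -⅗ ≈ -0.60000)
o(d) = 7/5 (o(d) = 2 - ⅗ = 7/5)
(o(4)*3)/29 + 228/Y(-15) = ((7/5)*3)/29 + 228/((6*(-15))) = (21/5)*(1/29) + 228/(-90) = 21/145 + 228*(-1/90) = 21/145 - 38/15 = -1039/435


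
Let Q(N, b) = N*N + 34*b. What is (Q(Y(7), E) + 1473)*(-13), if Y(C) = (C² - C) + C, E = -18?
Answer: -42406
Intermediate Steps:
Y(C) = C²
Q(N, b) = N² + 34*b
(Q(Y(7), E) + 1473)*(-13) = (((7²)² + 34*(-18)) + 1473)*(-13) = ((49² - 612) + 1473)*(-13) = ((2401 - 612) + 1473)*(-13) = (1789 + 1473)*(-13) = 3262*(-13) = -42406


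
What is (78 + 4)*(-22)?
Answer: -1804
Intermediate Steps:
(78 + 4)*(-22) = 82*(-22) = -1804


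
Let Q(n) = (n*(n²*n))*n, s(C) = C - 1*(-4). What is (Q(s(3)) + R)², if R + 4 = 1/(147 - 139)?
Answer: 18070080625/64 ≈ 2.8234e+8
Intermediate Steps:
s(C) = 4 + C (s(C) = C + 4 = 4 + C)
Q(n) = n⁵ (Q(n) = (n*n³)*n = n⁴*n = n⁵)
R = -31/8 (R = -4 + 1/(147 - 139) = -4 + 1/8 = -4 + ⅛ = -31/8 ≈ -3.8750)
(Q(s(3)) + R)² = ((4 + 3)⁵ - 31/8)² = (7⁵ - 31/8)² = (16807 - 31/8)² = (134425/8)² = 18070080625/64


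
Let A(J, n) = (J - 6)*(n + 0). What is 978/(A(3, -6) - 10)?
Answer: 489/4 ≈ 122.25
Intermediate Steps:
A(J, n) = n*(-6 + J) (A(J, n) = (-6 + J)*n = n*(-6 + J))
978/(A(3, -6) - 10) = 978/(-6*(-6 + 3) - 10) = 978/(-6*(-3) - 10) = 978/(18 - 10) = 978/8 = 978*(⅛) = 489/4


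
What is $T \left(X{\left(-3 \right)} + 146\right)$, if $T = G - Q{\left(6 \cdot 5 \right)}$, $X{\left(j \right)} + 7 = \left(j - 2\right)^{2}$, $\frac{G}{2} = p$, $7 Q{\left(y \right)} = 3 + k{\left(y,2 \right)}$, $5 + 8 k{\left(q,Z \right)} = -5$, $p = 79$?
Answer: $25871$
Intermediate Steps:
$k{\left(q,Z \right)} = - \frac{5}{4}$ ($k{\left(q,Z \right)} = - \frac{5}{8} + \frac{1}{8} \left(-5\right) = - \frac{5}{8} - \frac{5}{8} = - \frac{5}{4}$)
$Q{\left(y \right)} = \frac{1}{4}$ ($Q{\left(y \right)} = \frac{3 - \frac{5}{4}}{7} = \frac{1}{7} \cdot \frac{7}{4} = \frac{1}{4}$)
$G = 158$ ($G = 2 \cdot 79 = 158$)
$X{\left(j \right)} = -7 + \left(-2 + j\right)^{2}$ ($X{\left(j \right)} = -7 + \left(j - 2\right)^{2} = -7 + \left(-2 + j\right)^{2}$)
$T = \frac{631}{4}$ ($T = 158 - \frac{1}{4} = \frac{631}{4} \approx 157.75$)
$T \left(X{\left(-3 \right)} + 146\right) = \frac{631 \left(\left(-7 + \left(-2 - 3\right)^{2}\right) + 146\right)}{4} = \frac{631 \left(\left(-7 + \left(-5\right)^{2}\right) + 146\right)}{4} = \frac{631 \left(\left(-7 + 25\right) + 146\right)}{4} = \frac{631 \left(18 + 146\right)}{4} = \frac{631}{4} \cdot 164 = 25871$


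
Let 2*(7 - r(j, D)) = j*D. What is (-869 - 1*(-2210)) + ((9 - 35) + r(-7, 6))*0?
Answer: 1341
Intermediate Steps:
r(j, D) = 7 - D*j/2 (r(j, D) = 7 - j*D/2 = 7 - D*j/2)
(-869 - 1*(-2210)) + ((9 - 35) + r(-7, 6))*0 = (-869 - 1*(-2210)) + ((9 - 35) + (7 - ½*6*(-7)))*0 = (-869 + 2210) + (-26 + (7 + 21))*0 = 1341 + (-26 + 28)*0 = 1341 + 2*0 = 1341 + 0 = 1341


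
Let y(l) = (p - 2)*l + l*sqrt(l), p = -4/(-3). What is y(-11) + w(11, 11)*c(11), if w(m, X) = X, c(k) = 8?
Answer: 286/3 - 11*I*sqrt(11) ≈ 95.333 - 36.483*I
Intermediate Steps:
p = 4/3 (p = -4*(-1/3) = 4/3 ≈ 1.3333)
y(l) = l**(3/2) - 2*l/3 (y(l) = (4/3 - 2)*l + l*sqrt(l) = -2*l/3 + l**(3/2) = l**(3/2) - 2*l/3)
y(-11) + w(11, 11)*c(11) = ((-11)**(3/2) - 2/3*(-11)) + 11*8 = (-11*I*sqrt(11) + 22/3) + 88 = (22/3 - 11*I*sqrt(11)) + 88 = 286/3 - 11*I*sqrt(11)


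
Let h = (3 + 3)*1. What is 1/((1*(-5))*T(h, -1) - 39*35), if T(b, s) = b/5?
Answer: -1/1371 ≈ -0.00072939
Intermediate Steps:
h = 6 (h = 6*1 = 6)
T(b, s) = b/5 (T(b, s) = b*(1/5) = b/5)
1/((1*(-5))*T(h, -1) - 39*35) = 1/((1*(-5))*((1/5)*6) - 39*35) = 1/(-5*6/5 - 1365) = 1/(-6 - 1365) = 1/(-1371) = -1/1371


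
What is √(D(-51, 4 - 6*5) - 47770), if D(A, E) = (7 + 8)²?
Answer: I*√47545 ≈ 218.05*I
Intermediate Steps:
D(A, E) = 225 (D(A, E) = 15² = 225)
√(D(-51, 4 - 6*5) - 47770) = √(225 - 47770) = √(-47545) = I*√47545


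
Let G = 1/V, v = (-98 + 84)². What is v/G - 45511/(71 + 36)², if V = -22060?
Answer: -49502773751/11449 ≈ -4.3238e+6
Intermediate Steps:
v = 196 (v = (-14)² = 196)
G = -1/22060 (G = 1/(-22060) = -1/22060 ≈ -4.5331e-5)
v/G - 45511/(71 + 36)² = 196/(-1/22060) - 45511/(71 + 36)² = 196*(-22060) - 45511/(107²) = -4323760 - 45511/11449 = -49502773751/11449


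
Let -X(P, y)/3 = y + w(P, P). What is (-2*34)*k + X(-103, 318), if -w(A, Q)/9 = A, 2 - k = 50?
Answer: -471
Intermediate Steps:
k = -48 (k = 2 - 1*50 = 2 - 50 = -48)
w(A, Q) = -9*A
X(P, y) = -3*y + 27*P (X(P, y) = -3*(y - 9*P) = -3*y + 27*P)
(-2*34)*k + X(-103, 318) = -2*34*(-48) + (-3*318 + 27*(-103)) = -68*(-48) + (-954 - 2781) = 3264 - 3735 = -471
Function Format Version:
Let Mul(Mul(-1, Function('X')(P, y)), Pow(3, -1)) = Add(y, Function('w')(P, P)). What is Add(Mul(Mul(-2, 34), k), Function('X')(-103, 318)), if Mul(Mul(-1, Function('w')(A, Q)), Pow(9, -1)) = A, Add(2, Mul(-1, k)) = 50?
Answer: -471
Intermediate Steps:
k = -48 (k = Add(2, Mul(-1, 50)) = Add(2, -50) = -48)
Function('w')(A, Q) = Mul(-9, A)
Function('X')(P, y) = Add(Mul(-3, y), Mul(27, P)) (Function('X')(P, y) = Mul(-3, Add(y, Mul(-9, P))) = Add(Mul(-3, y), Mul(27, P)))
Add(Mul(Mul(-2, 34), k), Function('X')(-103, 318)) = Add(Mul(Mul(-2, 34), -48), Add(Mul(-3, 318), Mul(27, -103))) = Add(Mul(-68, -48), Add(-954, -2781)) = Add(3264, -3735) = -471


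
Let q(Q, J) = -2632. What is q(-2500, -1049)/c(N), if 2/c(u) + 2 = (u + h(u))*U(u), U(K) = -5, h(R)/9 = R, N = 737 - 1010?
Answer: -17960768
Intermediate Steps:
N = -273
h(R) = 9*R
c(u) = 2/(-2 - 50*u) (c(u) = 2/(-2 + (u + 9*u)*(-5)) = 2/(-2 + (10*u)*(-5)) = 2/(-2 - 50*u))
q(-2500, -1049)/c(N) = -2632/((-1/(1 + 25*(-273)))) = -2632/((-1/(1 - 6825))) = -2632/((-1/(-6824))) = -2632/((-1*(-1/6824))) = -2632/1/6824 = -2632*6824 = -17960768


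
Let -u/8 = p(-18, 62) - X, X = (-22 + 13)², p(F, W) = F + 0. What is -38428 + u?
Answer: -37636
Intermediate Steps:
p(F, W) = F
X = 81 (X = (-9)² = 81)
u = 792 (u = -8*(-18 - 1*81) = -8*(-18 - 81) = -8*(-99) = 792)
-38428 + u = -38428 + 792 = -37636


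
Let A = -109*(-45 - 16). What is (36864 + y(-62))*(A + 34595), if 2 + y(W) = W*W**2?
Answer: -8309263704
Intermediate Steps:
y(W) = -2 + W**3 (y(W) = -2 + W*W**2 = -2 + W**3)
A = 6649 (A = -109*(-61) = 6649)
(36864 + y(-62))*(A + 34595) = (36864 + (-2 + (-62)**3))*(6649 + 34595) = (36864 + (-2 - 238328))*41244 = (36864 - 238330)*41244 = -201466*41244 = -8309263704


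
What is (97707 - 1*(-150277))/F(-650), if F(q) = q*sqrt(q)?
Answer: 61996*I*sqrt(26)/21125 ≈ 14.964*I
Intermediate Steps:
F(q) = q**(3/2)
(97707 - 1*(-150277))/F(-650) = (97707 - 1*(-150277))/((-650)**(3/2)) = (97707 + 150277)/((-3250*I*sqrt(26))) = 247984*(I*sqrt(26)/84500) = 61996*I*sqrt(26)/21125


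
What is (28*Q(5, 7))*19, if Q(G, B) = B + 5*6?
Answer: 19684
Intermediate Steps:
Q(G, B) = 30 + B (Q(G, B) = B + 30 = 30 + B)
(28*Q(5, 7))*19 = (28*(30 + 7))*19 = (28*37)*19 = 1036*19 = 19684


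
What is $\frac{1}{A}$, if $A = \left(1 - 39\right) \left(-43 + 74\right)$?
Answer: $- \frac{1}{1178} \approx -0.0008489$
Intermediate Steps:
$A = -1178$ ($A = \left(-38\right) 31 = -1178$)
$\frac{1}{A} = \frac{1}{-1178} = - \frac{1}{1178}$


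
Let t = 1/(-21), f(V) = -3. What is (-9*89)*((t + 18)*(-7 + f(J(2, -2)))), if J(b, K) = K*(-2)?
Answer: 1006590/7 ≈ 1.4380e+5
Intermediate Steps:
J(b, K) = -2*K
t = -1/21 ≈ -0.047619
(-9*89)*((t + 18)*(-7 + f(J(2, -2)))) = (-9*89)*((-1/21 + 18)*(-7 - 3)) = -100659*(-10)/7 = -801*(-3770/21) = 1006590/7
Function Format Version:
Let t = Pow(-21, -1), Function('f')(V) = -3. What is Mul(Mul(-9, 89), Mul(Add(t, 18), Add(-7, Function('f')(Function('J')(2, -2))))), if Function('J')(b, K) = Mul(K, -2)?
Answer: Rational(1006590, 7) ≈ 1.4380e+5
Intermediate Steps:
Function('J')(b, K) = Mul(-2, K)
t = Rational(-1, 21) ≈ -0.047619
Mul(Mul(-9, 89), Mul(Add(t, 18), Add(-7, Function('f')(Function('J')(2, -2))))) = Mul(Mul(-9, 89), Mul(Add(Rational(-1, 21), 18), Add(-7, -3))) = Mul(-801, Mul(Rational(377, 21), -10)) = Mul(-801, Rational(-3770, 21)) = Rational(1006590, 7)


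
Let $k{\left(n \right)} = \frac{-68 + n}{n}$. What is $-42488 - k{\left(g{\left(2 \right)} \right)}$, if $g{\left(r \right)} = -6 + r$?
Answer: $-42506$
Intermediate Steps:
$k{\left(n \right)} = \frac{-68 + n}{n}$
$-42488 - k{\left(g{\left(2 \right)} \right)} = -42488 - \frac{-68 + \left(-6 + 2\right)}{-6 + 2} = -42488 - \frac{-68 - 4}{-4} = -42488 - \left(- \frac{1}{4}\right) \left(-72\right) = -42488 - 18 = -42506$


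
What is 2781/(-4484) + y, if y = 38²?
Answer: 6472115/4484 ≈ 1443.4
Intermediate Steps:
y = 1444
2781/(-4484) + y = 2781/(-4484) + 1444 = 2781*(-1/4484) + 1444 = -2781/4484 + 1444 = 6472115/4484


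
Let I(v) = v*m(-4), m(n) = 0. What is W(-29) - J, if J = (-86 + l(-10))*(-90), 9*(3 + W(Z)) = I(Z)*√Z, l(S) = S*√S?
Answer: -7743 - 900*I*√10 ≈ -7743.0 - 2846.1*I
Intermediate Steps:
l(S) = S^(3/2)
I(v) = 0 (I(v) = v*0 = 0)
W(Z) = -3 (W(Z) = -3 + (0*√Z)/9 = -3 + (⅑)*0 = -3 + 0 = -3)
J = 7740 + 900*I*√10 (J = (-86 + (-10)^(3/2))*(-90) = (-86 - 10*I*√10)*(-90) = 7740 + 900*I*√10 ≈ 7740.0 + 2846.1*I)
W(-29) - J = -3 - (7740 + 900*I*√10) = -3 + (-7740 - 900*I*√10) = -7743 - 900*I*√10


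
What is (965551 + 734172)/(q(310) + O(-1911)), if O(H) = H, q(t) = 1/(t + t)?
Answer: -1053828260/1184819 ≈ -889.44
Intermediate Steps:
q(t) = 1/(2*t)
(965551 + 734172)/(q(310) + O(-1911)) = (965551 + 734172)/((½)/310 - 1911) = 1699723/((½)*(1/310) - 1911) = 1699723/(1/620 - 1911) = 1699723/(-1184819/620) = 1699723*(-620/1184819) = -1053828260/1184819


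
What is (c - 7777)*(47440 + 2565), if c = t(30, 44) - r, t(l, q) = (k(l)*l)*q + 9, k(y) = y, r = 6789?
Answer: 1252275215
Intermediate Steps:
t(l, q) = 9 + q*l² (t(l, q) = (l*l)*q + 9 = l²*q + 9 = q*l² + 9 = 9 + q*l²)
c = 32820 (c = (9 + 44*30²) - 1*6789 = (9 + 44*900) - 6789 = (9 + 39600) - 6789 = 39609 - 6789 = 32820)
(c - 7777)*(47440 + 2565) = (32820 - 7777)*(47440 + 2565) = 25043*50005 = 1252275215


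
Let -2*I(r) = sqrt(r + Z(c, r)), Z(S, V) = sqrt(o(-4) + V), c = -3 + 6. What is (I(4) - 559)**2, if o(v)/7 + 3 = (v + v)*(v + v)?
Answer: (1118 + sqrt(4 + sqrt(431)))**2/4 ≈ 3.1527e+5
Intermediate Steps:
o(v) = -21 + 28*v**2 (o(v) = -21 + 7*((v + v)*(v + v)) = -21 + 7*((2*v)*(2*v)) = -21 + 7*(4*v**2) = -21 + 28*v**2)
c = 3
Z(S, V) = sqrt(427 + V) (Z(S, V) = sqrt((-21 + 28*(-4)**2) + V) = sqrt((-21 + 28*16) + V) = sqrt((-21 + 448) + V) = sqrt(427 + V))
I(r) = -sqrt(r + sqrt(427 + r))/2
(I(4) - 559)**2 = (-sqrt(4 + sqrt(427 + 4))/2 - 559)**2 = (-sqrt(4 + sqrt(431))/2 - 559)**2 = (-559 - sqrt(4 + sqrt(431))/2)**2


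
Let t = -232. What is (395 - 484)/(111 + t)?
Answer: 89/121 ≈ 0.73554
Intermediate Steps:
(395 - 484)/(111 + t) = (395 - 484)/(111 - 232) = -89/(-121) = -89*(-1/121) = 89/121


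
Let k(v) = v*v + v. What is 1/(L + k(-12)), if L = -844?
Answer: -1/712 ≈ -0.0014045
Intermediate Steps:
k(v) = v + v**2 (k(v) = v**2 + v = v + v**2)
1/(L + k(-12)) = 1/(-844 - 12*(1 - 12)) = 1/(-844 - 12*(-11)) = 1/(-844 + 132) = 1/(-712) = -1/712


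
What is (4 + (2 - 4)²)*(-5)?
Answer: -40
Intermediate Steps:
(4 + (2 - 4)²)*(-5) = (4 + (-2)²)*(-5) = (4 + 4)*(-5) = 8*(-5) = -40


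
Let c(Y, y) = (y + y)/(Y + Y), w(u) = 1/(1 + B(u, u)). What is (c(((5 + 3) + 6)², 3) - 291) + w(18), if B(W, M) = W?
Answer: -1083431/3724 ≈ -290.93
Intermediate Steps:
w(u) = 1/(1 + u)
c(Y, y) = y/Y (c(Y, y) = (2*y)/((2*Y)) = (2*y)*(1/(2*Y)) = y/Y)
(c(((5 + 3) + 6)², 3) - 291) + w(18) = (3/(((5 + 3) + 6)²) - 291) + 1/(1 + 18) = (3/((8 + 6)²) - 291) + 1/19 = (3/(14²) - 291) + 1/19 = (3/196 - 291) + 1/19 = -57033/196 + 1/19 = -1083431/3724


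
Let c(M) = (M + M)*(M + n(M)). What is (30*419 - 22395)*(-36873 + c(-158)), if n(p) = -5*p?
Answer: 2324447625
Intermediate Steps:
c(M) = -8*M² (c(M) = (M + M)*(M - 5*M) = (2*M)*(-4*M) = -8*M²)
(30*419 - 22395)*(-36873 + c(-158)) = (30*419 - 22395)*(-36873 - 8*(-158)²) = (12570 - 22395)*(-36873 - 8*24964) = -9825*(-36873 - 199712) = -9825*(-236585) = 2324447625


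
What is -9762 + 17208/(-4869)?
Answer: -5283154/541 ≈ -9765.5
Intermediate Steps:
-9762 + 17208/(-4869) = -9762 + 17208*(-1/4869) = -9762 - 1912/541 = -5283154/541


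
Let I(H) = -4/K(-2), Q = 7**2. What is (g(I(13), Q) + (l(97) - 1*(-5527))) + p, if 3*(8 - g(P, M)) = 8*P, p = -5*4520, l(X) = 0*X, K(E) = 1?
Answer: -51163/3 ≈ -17054.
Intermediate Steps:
l(X) = 0
Q = 49
p = -22600
I(H) = -4 (I(H) = -4/1 = -4*1 = -4)
g(P, M) = 8 - 8*P/3
(g(I(13), Q) + (l(97) - 1*(-5527))) + p = ((8 - 8/3*(-4)) + (0 - 1*(-5527))) - 22600 = ((8 + 32/3) + (0 + 5527)) - 22600 = (56/3 + 5527) - 22600 = 16637/3 - 22600 = -51163/3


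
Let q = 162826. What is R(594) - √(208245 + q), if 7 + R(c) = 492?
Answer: 485 - √371071 ≈ -124.16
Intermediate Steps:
R(c) = 485 (R(c) = -7 + 492 = 485)
R(594) - √(208245 + q) = 485 - √(208245 + 162826) = 485 - √371071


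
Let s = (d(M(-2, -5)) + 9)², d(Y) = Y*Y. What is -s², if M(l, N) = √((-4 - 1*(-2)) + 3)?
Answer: -10000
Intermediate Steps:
M(l, N) = 1 (M(l, N) = √((-4 + 2) + 3) = √(-2 + 3) = √1 = 1)
d(Y) = Y²
s = 100 (s = (1² + 9)² = (1 + 9)² = 10² = 100)
-s² = -1*100² = -1*10000 = -10000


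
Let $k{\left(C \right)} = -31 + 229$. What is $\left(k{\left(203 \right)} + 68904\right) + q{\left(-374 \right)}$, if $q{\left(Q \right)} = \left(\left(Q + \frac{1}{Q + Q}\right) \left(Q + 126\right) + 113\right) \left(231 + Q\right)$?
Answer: $- \frac{224580887}{17} \approx -1.3211 \cdot 10^{7}$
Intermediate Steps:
$k{\left(C \right)} = 198$
$q{\left(Q \right)} = \left(113 + \left(126 + Q\right) \left(Q + \frac{1}{2 Q}\right)\right) \left(231 + Q\right)$ ($q{\left(Q \right)} = \left(\left(Q + \frac{1}{2 Q}\right) \left(126 + Q\right) + 113\right) \left(231 + Q\right) = \left(\left(126 + Q\right) \left(Q + \frac{1}{2 Q}\right) + 113\right) \left(231 + Q\right) = \left(113 + \left(126 + Q\right) \left(Q + \frac{1}{2 Q}\right)\right) \left(231 + Q\right)$)
$\left(k{\left(203 \right)} + 68904\right) + q{\left(-374 \right)} = \left(198 + 68904\right) + \left(\frac{52563}{2} + \left(-374\right)^{3} + 357 \left(-374\right)^{2} + \frac{14553}{-374} + \frac{58439}{2} \left(-374\right)\right) = 69102 + \left(\frac{52563}{2} - 52313624 + 357 \cdot 139876 + 14553 \left(- \frac{1}{374}\right) - 10928093\right) = 69102 - \frac{225755621}{17} = - \frac{224580887}{17}$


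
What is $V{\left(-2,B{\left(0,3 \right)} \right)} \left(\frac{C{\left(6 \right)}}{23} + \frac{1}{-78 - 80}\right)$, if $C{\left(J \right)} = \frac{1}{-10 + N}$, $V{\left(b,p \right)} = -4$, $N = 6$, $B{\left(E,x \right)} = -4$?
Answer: $\frac{125}{1817} \approx 0.068795$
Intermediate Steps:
$C{\left(J \right)} = - \frac{1}{4}$ ($C{\left(J \right)} = \frac{1}{-10 + 6} = \frac{1}{-4} = - \frac{1}{4}$)
$V{\left(-2,B{\left(0,3 \right)} \right)} \left(\frac{C{\left(6 \right)}}{23} + \frac{1}{-78 - 80}\right) = - 4 \left(- \frac{1}{4 \cdot 23} + \frac{1}{-78 - 80}\right) = - 4 \left(\left(- \frac{1}{4}\right) \frac{1}{23} + \frac{1}{-158}\right) = - 4 \left(- \frac{1}{92} - \frac{1}{158}\right) = \left(-4\right) \left(- \frac{125}{7268}\right) = \frac{125}{1817}$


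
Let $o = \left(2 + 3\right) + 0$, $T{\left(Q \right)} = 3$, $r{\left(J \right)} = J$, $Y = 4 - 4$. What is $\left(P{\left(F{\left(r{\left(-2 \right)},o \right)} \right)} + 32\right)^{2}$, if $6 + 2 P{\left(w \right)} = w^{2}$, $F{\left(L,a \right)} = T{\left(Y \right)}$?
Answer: $\frac{4489}{4} \approx 1122.3$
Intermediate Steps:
$Y = 0$ ($Y = 4 - 4 = 0$)
$o = 5$ ($o = 5 + 0 = 5$)
$F{\left(L,a \right)} = 3$
$P{\left(w \right)} = -3 + \frac{w^{2}}{2}$
$\left(P{\left(F{\left(r{\left(-2 \right)},o \right)} \right)} + 32\right)^{2} = \left(\left(-3 + \frac{3^{2}}{2}\right) + 32\right)^{2} = \left(\left(-3 + \frac{1}{2} \cdot 9\right) + 32\right)^{2} = \left(\left(-3 + \frac{9}{2}\right) + 32\right)^{2} = \left(\frac{3}{2} + 32\right)^{2} = \left(\frac{67}{2}\right)^{2} = \frac{4489}{4}$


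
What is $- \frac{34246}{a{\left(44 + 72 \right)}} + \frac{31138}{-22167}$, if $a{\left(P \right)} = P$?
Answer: $- \frac{381371545}{1285686} \approx -296.63$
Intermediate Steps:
$- \frac{34246}{a{\left(44 + 72 \right)}} + \frac{31138}{-22167} = - \frac{34246}{44 + 72} + \frac{31138}{-22167} = - \frac{34246}{116} + 31138 \left(- \frac{1}{22167}\right) = \left(-34246\right) \frac{1}{116} - \frac{31138}{22167} = - \frac{17123}{58} - \frac{31138}{22167} = - \frac{381371545}{1285686}$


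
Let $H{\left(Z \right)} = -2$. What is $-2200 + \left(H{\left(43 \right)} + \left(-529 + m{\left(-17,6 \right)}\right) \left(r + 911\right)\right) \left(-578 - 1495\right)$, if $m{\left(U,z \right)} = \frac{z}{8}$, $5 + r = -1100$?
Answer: $- \frac{424880261}{2} \approx -2.1244 \cdot 10^{8}$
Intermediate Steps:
$r = -1105$ ($r = -5 - 1100 = -1105$)
$m{\left(U,z \right)} = \frac{z}{8}$ ($m{\left(U,z \right)} = z \frac{1}{8} = \frac{z}{8}$)
$-2200 + \left(H{\left(43 \right)} + \left(-529 + m{\left(-17,6 \right)}\right) \left(r + 911\right)\right) \left(-578 - 1495\right) = -2200 + \left(-2 + \left(-529 + \frac{1}{8} \cdot 6\right) \left(-1105 + 911\right)\right) \left(-578 - 1495\right) = -2200 + \left(-2 + \left(-529 + \frac{3}{4}\right) \left(-194\right)\right) \left(-2073\right) = -2200 + \left(-2 - - \frac{204961}{2}\right) \left(-2073\right) = -2200 + \left(-2 + \frac{204961}{2}\right) \left(-2073\right) = -2200 + \frac{204957}{2} \left(-2073\right) = -2200 - \frac{424875861}{2} = - \frac{424880261}{2}$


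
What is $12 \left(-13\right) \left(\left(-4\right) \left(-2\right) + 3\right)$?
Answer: $-1716$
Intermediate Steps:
$12 \left(-13\right) \left(\left(-4\right) \left(-2\right) + 3\right) = - 156 \left(8 + 3\right) = \left(-156\right) 11 = -1716$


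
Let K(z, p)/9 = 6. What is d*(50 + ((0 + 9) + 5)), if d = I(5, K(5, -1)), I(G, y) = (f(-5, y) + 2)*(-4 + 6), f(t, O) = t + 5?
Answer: 256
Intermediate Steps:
K(z, p) = 54 (K(z, p) = 9*6 = 54)
f(t, O) = 5 + t
I(G, y) = 4 (I(G, y) = ((5 - 5) + 2)*(-4 + 6) = (0 + 2)*2 = 2*2 = 4)
d = 4
d*(50 + ((0 + 9) + 5)) = 4*(50 + ((0 + 9) + 5)) = 4*(50 + (9 + 5)) = 4*(50 + 14) = 4*64 = 256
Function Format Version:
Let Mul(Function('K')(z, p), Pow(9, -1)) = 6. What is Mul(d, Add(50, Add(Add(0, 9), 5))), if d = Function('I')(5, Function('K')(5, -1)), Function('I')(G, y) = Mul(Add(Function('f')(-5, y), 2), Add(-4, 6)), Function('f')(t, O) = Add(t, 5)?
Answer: 256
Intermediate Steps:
Function('K')(z, p) = 54 (Function('K')(z, p) = Mul(9, 6) = 54)
Function('f')(t, O) = Add(5, t)
Function('I')(G, y) = 4 (Function('I')(G, y) = Mul(Add(Add(5, -5), 2), Add(-4, 6)) = Mul(Add(0, 2), 2) = Mul(2, 2) = 4)
d = 4
Mul(d, Add(50, Add(Add(0, 9), 5))) = Mul(4, Add(50, Add(Add(0, 9), 5))) = Mul(4, Add(50, Add(9, 5))) = Mul(4, Add(50, 14)) = Mul(4, 64) = 256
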